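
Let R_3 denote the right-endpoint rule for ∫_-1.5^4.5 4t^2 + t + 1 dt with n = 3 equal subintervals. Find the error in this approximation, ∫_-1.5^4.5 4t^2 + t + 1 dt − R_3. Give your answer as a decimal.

-94

Exact integral: ∫_-1.5^4.5 f(t) dt = 141.
R_3 = 235.
Error = 141 − 235 = -94.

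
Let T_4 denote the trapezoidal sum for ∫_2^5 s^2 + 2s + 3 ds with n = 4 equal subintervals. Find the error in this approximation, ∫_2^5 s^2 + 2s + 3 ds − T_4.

-0.28125

Exact integral: ∫_2^5 f(s) ds = 69.
T_4 = 69.28125.
Error = 69 − 69.28125 = -0.28125.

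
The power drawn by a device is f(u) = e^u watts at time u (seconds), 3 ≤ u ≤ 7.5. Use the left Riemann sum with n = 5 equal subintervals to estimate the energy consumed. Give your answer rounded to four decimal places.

1102.4649

Δu = (7.5 − 3)/5 = 0.9.
Left endpoints: 3, 3.9, 4.8, 5.7, 6.6.
f(3) ≈ 20.0855, f(3.9) ≈ 49.4024, f(4.8) ≈ 121.5104, f(5.7) ≈ 298.8674, f(6.6) ≈ 735.0952.
Sum = Δu · [f(3) + f(3.9) + f(4.8) + f(5.7) + f(6.6)].
Sum ≈ 1102.4649.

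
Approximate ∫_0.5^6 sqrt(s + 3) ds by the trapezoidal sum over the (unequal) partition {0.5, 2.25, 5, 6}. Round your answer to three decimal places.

13.596

Subinterval widths: 1.75, 2.75, 1.
f(0.5) ≈ 1.871, f(2.25) ≈ 2.291, f(5) ≈ 2.828, f(6) ≈ 3.000.
On each subinterval the trapezoid contributes (Δs_i/2)·[f(s_{i-1}) + f(s_i)].
Sum ≈ 13.596.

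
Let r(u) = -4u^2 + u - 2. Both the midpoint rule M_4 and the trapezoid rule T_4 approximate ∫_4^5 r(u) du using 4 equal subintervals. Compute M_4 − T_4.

0.0625

M_4 = -78.8125.
T_4 = -78.875.
M_4 − T_4 = 0.0625.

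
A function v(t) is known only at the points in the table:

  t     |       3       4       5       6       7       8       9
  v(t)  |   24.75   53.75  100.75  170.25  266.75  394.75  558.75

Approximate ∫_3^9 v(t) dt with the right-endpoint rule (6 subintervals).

1545

Δt = 1.
Sum = 1·[53.75 + 100.75 + 170.25 + 266.75 + 394.75 + 558.75] = 1545.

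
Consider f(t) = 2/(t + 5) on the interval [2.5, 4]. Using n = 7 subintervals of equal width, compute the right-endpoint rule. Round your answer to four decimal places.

Δt = (4 − 2.5)/7 = 3/14.
Right endpoints: 19/7, 41/14, 22/7, 47/14, 25/7, 53/14, 4.
f(19/7) = 7/27, f(41/14) = 28/111, f(22/7) = 14/57, f(47/14) = 28/117, f(25/7) = 7/30, f(53/14) = 28/123, f(4) = 2/9.
Sum = Δt · [f(19/7) + f(41/14) + f(22/7) + ...].
Sum ≈ 0.3599.

0.3599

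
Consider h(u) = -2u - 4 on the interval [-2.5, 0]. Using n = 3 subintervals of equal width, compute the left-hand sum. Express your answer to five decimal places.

-1.66667

Δu = (0 − (-2.5))/3 = 5/6.
Left endpoints: -2.5, -5/3, -5/6.
h(-2.5) = 1, h(-5/3) = -2/3, h(-5/6) = -7/3.
Sum = Δu · [h(-2.5) + h(-5/3) + h(-5/6)].
Sum ≈ -1.66667.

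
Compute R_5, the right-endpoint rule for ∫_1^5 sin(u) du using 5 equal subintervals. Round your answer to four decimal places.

-0.4774

Δu = (5 − 1)/5 = 0.8.
Right endpoints: 1.8, 2.6, 3.4, 4.2, 5.
f(1.8) ≈ 0.9738, f(2.6) ≈ 0.5155, f(3.4) ≈ -0.2555, f(4.2) ≈ -0.8716, f(5) ≈ -0.9589.
Sum = Δu · [f(1.8) + f(2.6) + f(3.4) + f(4.2) + f(5)].
Sum ≈ -0.4774.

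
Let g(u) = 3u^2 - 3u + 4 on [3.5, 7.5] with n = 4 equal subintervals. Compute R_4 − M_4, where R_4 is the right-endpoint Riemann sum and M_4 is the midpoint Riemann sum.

R_4 = 391.
M_4 = 328.
R_4 − M_4 = 63.

63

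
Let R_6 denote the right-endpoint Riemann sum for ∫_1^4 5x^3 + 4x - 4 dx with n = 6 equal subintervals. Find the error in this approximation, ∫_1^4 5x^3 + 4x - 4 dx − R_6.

-86.4375

Exact integral: ∫_1^4 f(x) dx = 336.75.
R_6 = 423.1875.
Error = 336.75 − 423.1875 = -86.4375.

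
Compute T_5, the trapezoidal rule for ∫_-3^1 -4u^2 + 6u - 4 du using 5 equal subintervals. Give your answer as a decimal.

-79.04

Δu = (1 − (-3))/5 = 0.8.
f(-3) = -58, f(-2.2) = -36.56, f(-1.4) = -20.24, f(-0.6) = -9.04, f(0.2) = -2.96, f(1) = -2.
T_5 = (Δu/2)·[f(u_0) + 2f(u_1) + ... + 2f(u_{4}) + f(u_5)].
Sum = -79.04.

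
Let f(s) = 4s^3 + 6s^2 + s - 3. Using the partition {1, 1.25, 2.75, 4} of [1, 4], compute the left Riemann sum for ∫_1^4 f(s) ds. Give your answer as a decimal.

Subinterval widths: 0.25, 1.5, 1.25.
Left endpoints: 1, 1.25, 2.75.
f(1) = 8, f(1.25) = 15.4375, f(2.75) = 128.3125.
Sum = Σ Δs_i · f(s_i).
Sum = 185.546875.

185.546875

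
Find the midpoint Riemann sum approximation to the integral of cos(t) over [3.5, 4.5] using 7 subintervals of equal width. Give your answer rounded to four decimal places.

-0.6273

Δt = (4.5 − 3.5)/7 = 1/7.
Midpoints: 25/7, 26/7, 27/7, 4, 29/7, 30/7, 31/7.
f(25/7) ≈ -0.9090, f(26/7) ≈ -0.8404, f(27/7) ≈ -0.7547, f(4) ≈ -0.6536, f(29/7) ≈ -0.5392, f(30/7) ≈ -0.4138, f(31/7) ≈ -0.2800.
Sum = Δt · [f(25/7) + f(26/7) + f(27/7) + ...].
Sum ≈ -0.6273.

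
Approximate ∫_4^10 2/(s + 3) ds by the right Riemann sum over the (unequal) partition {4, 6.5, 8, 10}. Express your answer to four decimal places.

1.1067

Subinterval widths: 2.5, 1.5, 2.
Right endpoints: 6.5, 8, 10.
f(6.5) = 4/19, f(8) = 2/11, f(10) = 2/13.
Sum = Σ Δs_i · f(s_i).
Sum ≈ 1.1067.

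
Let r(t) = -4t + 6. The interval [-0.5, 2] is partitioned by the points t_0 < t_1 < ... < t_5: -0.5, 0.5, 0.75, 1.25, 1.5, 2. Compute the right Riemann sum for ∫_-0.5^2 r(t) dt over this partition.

Subinterval widths: 1, 0.25, 0.5, 0.25, 0.5.
Right endpoints: 0.5, 0.75, 1.25, 1.5, 2.
r(0.5) = 4, r(0.75) = 3, r(1.25) = 1, r(1.5) = 0, r(2) = -2.
Sum = Σ Δt_i · r(t_i).
Sum = 4.25.

4.25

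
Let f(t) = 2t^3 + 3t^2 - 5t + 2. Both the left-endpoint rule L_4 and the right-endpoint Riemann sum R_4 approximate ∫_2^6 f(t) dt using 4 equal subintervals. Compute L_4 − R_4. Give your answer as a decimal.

L_4 = 548.
R_4 = 1040.
L_4 − R_4 = -492.

-492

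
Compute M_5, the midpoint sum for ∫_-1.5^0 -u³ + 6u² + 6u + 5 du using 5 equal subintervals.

8.6728125

Δu = (0 − (-1.5))/5 = 0.3.
Midpoints: -1.35, -1.05, -0.75, -0.45, -0.15.
f(-1.35) = 10.295375, f(-1.05) = 6.472625, f(-0.75) = 4.296875, f(-0.45) = 3.606125, f(-0.15) = 4.238375.
Sum = Δu · [f(-1.35) + f(-1.05) + f(-0.75) + f(-0.45) + f(-0.15)].
Sum = 8.6728125.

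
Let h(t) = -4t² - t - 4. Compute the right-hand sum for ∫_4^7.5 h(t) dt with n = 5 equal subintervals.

-570.01

Δt = (7.5 − 4)/5 = 0.7.
Right endpoints: 4.7, 5.4, 6.1, 6.8, 7.5.
h(4.7) = -97.06, h(5.4) = -126.04, h(6.1) = -158.94, h(6.8) = -195.76, h(7.5) = -236.5.
Sum = Δt · [h(4.7) + h(5.4) + h(6.1) + h(6.8) + h(7.5)].
Sum = -570.01.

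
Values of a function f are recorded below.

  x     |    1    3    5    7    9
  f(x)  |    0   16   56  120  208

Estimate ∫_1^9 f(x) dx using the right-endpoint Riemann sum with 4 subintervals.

800

Δx = 2.
Sum = 2·[16 + 56 + 120 + 208] = 800.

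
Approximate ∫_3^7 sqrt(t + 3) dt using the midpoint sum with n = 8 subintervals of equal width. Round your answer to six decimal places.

Δt = (7 − 3)/8 = 0.5.
Midpoints: 3.25, 3.75, 4.25, 4.75, 5.25, 5.75, 6.25, 6.75.
f(3.25) ≈ 2.500000, f(3.75) ≈ 2.598076, f(4.25) ≈ 2.692582, f(4.75) ≈ 2.783882, f(5.25) ≈ 2.872281, f(5.75) ≈ 2.958040, f(6.25) ≈ 3.041381, f(6.75) ≈ 3.122499.
Sum = Δt · [f(3.25) + f(3.75) + f(4.25) + ...].
Sum ≈ 11.284371.

11.284371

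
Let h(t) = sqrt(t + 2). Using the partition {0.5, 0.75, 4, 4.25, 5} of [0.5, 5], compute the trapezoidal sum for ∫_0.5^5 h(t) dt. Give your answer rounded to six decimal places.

Subinterval widths: 0.25, 3.25, 0.25, 0.75.
h(0.5) ≈ 1.581139, h(0.75) ≈ 1.658312, h(4) ≈ 2.449490, h(4.25) ≈ 2.500000, h(5) ≈ 2.645751.
On each subinterval the trapezoid contributes (Δt_i/2)·[h(t_{i-1}) + h(t_i)].
Sum ≈ 9.628453.

9.628453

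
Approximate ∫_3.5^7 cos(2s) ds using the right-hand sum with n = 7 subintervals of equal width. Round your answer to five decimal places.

Δs = (7 − 3.5)/7 = 0.5.
Right endpoints: 4, 4.5, 5, 5.5, 6, 6.5, 7.
f(4) ≈ -0.14550, f(4.5) ≈ -0.91113, f(5) ≈ -0.83907, f(5.5) ≈ 0.00443, f(6) ≈ 0.84385, f(6.5) ≈ 0.90745, f(7) ≈ 0.13674.
Sum = Δs · [f(4) + f(4.5) + f(5) + ...].
Sum ≈ -0.00162.

-0.00162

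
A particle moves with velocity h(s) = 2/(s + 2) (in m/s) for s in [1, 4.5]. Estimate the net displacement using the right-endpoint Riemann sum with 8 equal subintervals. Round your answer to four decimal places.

Δs = (4.5 − 1)/8 = 0.4375.
Right endpoints: 1.4375, 1.875, 2.3125, 2.75, 3.1875, 3.625, 4.0625, 4.5.
h(1.4375) = 32/55, h(1.875) = 16/31, h(2.3125) = 32/69, h(2.75) = 8/19, h(3.1875) = 32/83, h(3.625) = 16/45, h(4.0625) = 32/97, h(4.5) = 4/13.
Sum = Δs · [h(1.4375) + h(1.875) + h(2.3125) + ...].
Sum ≈ 1.4706.

1.4706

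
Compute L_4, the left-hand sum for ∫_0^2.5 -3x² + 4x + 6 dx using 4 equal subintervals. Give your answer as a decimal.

14.12109375

Δx = (2.5 − 0)/4 = 0.625.
Left endpoints: 0, 0.625, 1.25, 1.875.
f(0) = 6, f(0.625) = 7.328125, f(1.25) = 6.3125, f(1.875) = 2.953125.
Sum = Δx · [f(0) + f(0.625) + f(1.25) + f(1.875)].
Sum = 14.12109375.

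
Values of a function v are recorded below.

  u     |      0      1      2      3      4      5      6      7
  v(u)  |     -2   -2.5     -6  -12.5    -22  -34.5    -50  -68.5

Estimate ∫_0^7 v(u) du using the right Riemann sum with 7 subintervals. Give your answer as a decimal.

-196

Δu = 1.
Sum = 1·[(-2.5) + (-6) + (-12.5) + (-22) + (-34.5) + (-50) + (-68.5)] = -196.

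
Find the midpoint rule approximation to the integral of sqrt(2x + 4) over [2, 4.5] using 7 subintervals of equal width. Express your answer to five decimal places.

Δx = (4.5 − 2)/7 = 5/14.
Midpoints: 61/28, 71/28, 81/28, 3.25, 101/28, 111/28, 121/28.
f(61/28) ≈ 2.89087, f(71/28) ≈ 3.01188, f(81/28) ≈ 3.12821, f(3.25) ≈ 3.24037, f(101/28) ≈ 3.34877, f(111/28) ≈ 3.45378, f(121/28) ≈ 3.55568.
Sum = Δx · [f(61/28) + f(71/28) + f(81/28) + ...].
Sum ≈ 8.08199.

8.08199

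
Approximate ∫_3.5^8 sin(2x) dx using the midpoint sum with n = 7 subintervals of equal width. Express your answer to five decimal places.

Δx = (8 − 3.5)/7 = 9/14.
Midpoints: 107/28, 125/28, 143/28, 5.75, 179/28, 197/28, 215/28.
f(107/28) ≈ 0.97780, f(125/28) ≈ 0.47609, f(143/28) ≈ -0.71001, f(5.75) ≈ -0.87545, f(179/28) ≈ 0.21759, f(197/28) ≈ 0.99784, f(215/28) ≈ 0.34367.
Sum = Δx · [f(107/28) + f(125/28) + f(143/28) + ...].
Sum ≈ 0.91770.

0.91770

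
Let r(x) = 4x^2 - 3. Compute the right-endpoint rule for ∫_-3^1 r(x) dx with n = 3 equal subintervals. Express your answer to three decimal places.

Δx = (1 − (-3))/3 = 4/3.
Right endpoints: -5/3, -1/3, 1.
r(-5/3) = 73/9, r(-1/3) = -23/9, r(1) = 1.
Sum = Δx · [r(-5/3) + r(-1/3) + r(1)].
Sum ≈ 8.741.

8.741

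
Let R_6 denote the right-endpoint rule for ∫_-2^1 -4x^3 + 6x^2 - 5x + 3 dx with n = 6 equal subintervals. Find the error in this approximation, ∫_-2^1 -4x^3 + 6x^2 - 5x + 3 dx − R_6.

15.75

Exact integral: ∫_-2^1 f(x) dx = 49.5.
R_6 = 33.75.
Error = 49.5 − 33.75 = 15.75.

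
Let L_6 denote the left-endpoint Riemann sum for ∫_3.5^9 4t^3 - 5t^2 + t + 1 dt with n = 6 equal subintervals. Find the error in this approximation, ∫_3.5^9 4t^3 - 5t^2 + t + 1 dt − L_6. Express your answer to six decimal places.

Exact integral: ∫_3.5^9 f(t) dt ≈ 5307.27083333.
L_6 ≈ 4258.32407407.
Error ≈ 5307.27083333 − 4258.32407407 ≈ 1048.946759.

1048.946759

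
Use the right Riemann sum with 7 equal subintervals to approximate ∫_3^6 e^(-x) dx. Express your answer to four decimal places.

Δx = (6 − 3)/7 = 3/7.
Right endpoints: 24/7, 27/7, 30/7, 33/7, 36/7, 39/7, 6.
f(24/7) ≈ 0.0324, f(27/7) ≈ 0.0211, f(30/7) ≈ 0.0138, f(33/7) ≈ 0.0090, f(36/7) ≈ 0.0058, f(39/7) ≈ 0.0038, f(6) ≈ 0.0025.
Sum = Δx · [f(24/7) + f(27/7) + f(30/7) + ...].
Sum ≈ 0.0379.

0.0379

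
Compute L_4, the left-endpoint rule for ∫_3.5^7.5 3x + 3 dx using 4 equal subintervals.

Δx = (7.5 − 3.5)/4 = 1.
Left endpoints: 3.5, 4.5, 5.5, 6.5.
f(3.5) = 13.5, f(4.5) = 16.5, f(5.5) = 19.5, f(6.5) = 22.5.
Sum = Δx · [f(3.5) + f(4.5) + f(5.5) + f(6.5)].
Sum = 72.

72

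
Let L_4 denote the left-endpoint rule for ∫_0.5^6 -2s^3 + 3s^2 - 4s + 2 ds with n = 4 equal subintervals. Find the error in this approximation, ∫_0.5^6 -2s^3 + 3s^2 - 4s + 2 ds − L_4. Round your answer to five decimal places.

-209.62305

Exact integral: ∫_0.5^6 f(s) ds = -492.59375.
L_4 ≈ -282.9707031.
Error ≈ -492.59375 − (-282.9707031) ≈ -209.62305.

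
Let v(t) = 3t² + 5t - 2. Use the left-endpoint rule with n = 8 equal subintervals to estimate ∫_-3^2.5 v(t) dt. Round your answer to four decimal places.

Δt = (2.5 − (-3))/8 = 0.6875.
Left endpoints: -3, -2.3125, -1.625, -0.9375, -0.25, 0.4375, 1.125, 1.8125.
v(-3) = 10, v(-2.3125) = 2.48046875, v(-1.625) = -2.203125, v(-0.9375) = -4.05078125, v(-0.25) = -3.0625, v(0.4375) = 0.76171875, v(1.125) = 7.421875, v(1.8125) = 16.91796875.
Sum = Δt · [v(-3) + v(-2.3125) + v(-1.625) + ...].
Sum ≈ 19.4326.

19.4326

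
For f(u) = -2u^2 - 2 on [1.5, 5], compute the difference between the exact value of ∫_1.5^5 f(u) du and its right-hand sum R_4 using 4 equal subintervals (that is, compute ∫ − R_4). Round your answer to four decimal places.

20.7995

Exact integral: ∫_1.5^5 f(u) du ≈ -88.083333.
R_4 = -108.8828125.
Error ≈ -88.083333 − (-108.8828125) ≈ 20.7995.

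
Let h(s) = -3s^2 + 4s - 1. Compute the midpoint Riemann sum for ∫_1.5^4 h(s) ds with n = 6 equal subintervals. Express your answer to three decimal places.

-35.516

Δs = (4 − 1.5)/6 = 5/12.
Midpoints: 41/24, 2.125, 61/24, 71/24, 3.375, 91/24.
h(41/24) = -2.921875, h(2.125) = -6.046875, h(61/24) = -1961/192, h(71/24) = -15.421875, h(3.375) = -21.671875, h(91/24) = -5561/192.
Sum = Δs · [h(41/24) + h(2.125) + h(61/24) + ...].
Sum ≈ -35.516.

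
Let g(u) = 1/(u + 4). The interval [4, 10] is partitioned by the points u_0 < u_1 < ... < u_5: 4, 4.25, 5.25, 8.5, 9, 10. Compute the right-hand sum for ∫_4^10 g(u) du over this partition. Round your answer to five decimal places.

Subinterval widths: 0.25, 1, 3.25, 0.5, 1.
Right endpoints: 4.25, 5.25, 8.5, 9, 10.
g(4.25) = 4/33, g(5.25) = 4/37, g(8.5) = 0.08, g(9) = 1/13, g(10) = 1/14.
Sum = Σ Δu_i · g(u_i).
Sum ≈ 0.50830.

0.50830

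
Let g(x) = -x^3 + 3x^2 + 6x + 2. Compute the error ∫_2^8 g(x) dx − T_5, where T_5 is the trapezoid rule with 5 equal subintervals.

17.28

Exact integral: ∫_2^8 g(x) dx = -324.
T_5 = -341.28.
Error = -324 − (-341.28) = 17.28.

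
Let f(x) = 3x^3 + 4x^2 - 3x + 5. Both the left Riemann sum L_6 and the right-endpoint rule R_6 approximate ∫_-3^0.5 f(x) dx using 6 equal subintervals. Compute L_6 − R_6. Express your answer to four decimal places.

-20.9271

L_6 ≈ -5.814091.
R_6 ≈ 15.112992.
L_6 − R_6 ≈ -20.9271.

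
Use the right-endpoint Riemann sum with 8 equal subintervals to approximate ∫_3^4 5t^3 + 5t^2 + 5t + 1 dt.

Δt = (4 − 3)/8 = 0.125.
Right endpoints: 3.125, 3.25, 3.375, 3.5, 3.625, 3.75, 3.875, 4.
f(3.125) = 111637/512, f(3.25) = 241.703125, f(3.375) = 136727/512, f(3.5) = 294.125, f(3.625) = 165377/512, f(3.75) = 353.734375, f(3.875) = 197827/512, f(4) = 421.
Sum = Δt · [f(3.125) + f(3.25) + f(3.375) + ...].
Sum = 313.12890625.

313.12890625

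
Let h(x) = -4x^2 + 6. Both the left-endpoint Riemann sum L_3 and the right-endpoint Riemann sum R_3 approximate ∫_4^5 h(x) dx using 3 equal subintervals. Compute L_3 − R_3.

12

L_3 ≈ -69.4074074.
R_3 ≈ -81.4074074.
L_3 − R_3 = 12.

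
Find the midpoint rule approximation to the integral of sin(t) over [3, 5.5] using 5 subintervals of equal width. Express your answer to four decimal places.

-1.7165

Δt = (5.5 − 3)/5 = 0.5.
Midpoints: 3.25, 3.75, 4.25, 4.75, 5.25.
f(3.25) ≈ -0.1082, f(3.75) ≈ -0.5716, f(4.25) ≈ -0.8950, f(4.75) ≈ -0.9993, f(5.25) ≈ -0.8589.
Sum = Δt · [f(3.25) + f(3.75) + f(4.25) + f(4.75) + f(5.25)].
Sum ≈ -1.7165.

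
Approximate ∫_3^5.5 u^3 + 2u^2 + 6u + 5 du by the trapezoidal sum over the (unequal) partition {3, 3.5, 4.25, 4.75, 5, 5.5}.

379.62109375

Subinterval widths: 0.5, 0.75, 0.5, 0.25, 0.5.
f(3) = 68, f(3.5) = 93.375, f(4.25) = 143.390625, f(4.75) = 185.796875, f(5) = 210, f(5.5) = 264.875.
On each subinterval the trapezoid contributes (Δu_i/2)·[f(u_{i-1}) + f(u_i)].
Sum = 379.62109375.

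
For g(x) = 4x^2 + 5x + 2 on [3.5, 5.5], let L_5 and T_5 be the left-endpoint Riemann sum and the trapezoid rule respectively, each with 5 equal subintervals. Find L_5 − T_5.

L_5 = 197.48.
T_5 = 213.88.
L_5 − T_5 = -16.4.

-16.4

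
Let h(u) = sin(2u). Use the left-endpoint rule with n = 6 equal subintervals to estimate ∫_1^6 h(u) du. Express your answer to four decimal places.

0.1255

Δu = (6 − 1)/6 = 5/6.
Left endpoints: 1, 11/6, 8/3, 3.5, 13/3, 31/6.
h(1) ≈ 0.9093, h(11/6) ≈ -0.5013, h(8/3) ≈ -0.8133, h(3.5) ≈ 0.6570, h(13/3) ≈ 0.6876, h(31/6) ≈ -0.7886.
Sum = Δu · [h(1) + h(11/6) + h(8/3) + ...].
Sum ≈ 0.1255.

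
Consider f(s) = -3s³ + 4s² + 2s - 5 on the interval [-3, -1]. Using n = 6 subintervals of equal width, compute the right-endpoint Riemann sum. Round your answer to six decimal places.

Δs = (-1 − (-3))/6 = 1/3.
Right endpoints: -8/3, -7/3, -2, -5/3, -4/3, -1.
f(-8/3) = 75, f(-7/3) = 452/9, f(-2) = 31, f(-5/3) = 50/3, f(-4/3) = 59/9, f(-1) = 0.
Sum = Δs · [f(-8/3) + f(-7/3) + f(-2) + ...].
Sum ≈ 59.814815.

59.814815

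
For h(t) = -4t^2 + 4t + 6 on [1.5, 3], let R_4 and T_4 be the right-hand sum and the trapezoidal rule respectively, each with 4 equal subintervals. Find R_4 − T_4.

R_4 = -13.078125.
T_4 = -9.140625.
R_4 − T_4 = -3.9375.

-3.9375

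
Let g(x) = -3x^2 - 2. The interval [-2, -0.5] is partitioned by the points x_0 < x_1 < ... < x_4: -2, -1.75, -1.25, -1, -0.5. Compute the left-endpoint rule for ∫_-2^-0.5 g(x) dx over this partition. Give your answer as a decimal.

-13.265625

Subinterval widths: 0.25, 0.5, 0.25, 0.5.
Left endpoints: -2, -1.75, -1.25, -1.
g(-2) = -14, g(-1.75) = -11.1875, g(-1.25) = -6.6875, g(-1) = -5.
Sum = Σ Δx_i · g(x_i).
Sum = -13.265625.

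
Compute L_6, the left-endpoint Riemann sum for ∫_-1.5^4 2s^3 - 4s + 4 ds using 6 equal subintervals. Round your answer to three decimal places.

74.069

Δs = (4 − (-1.5))/6 = 11/12.
Left endpoints: -1.5, -7/12, 1/3, 1.25, 13/6, 37/12.
f(-1.5) = 3.25, f(-7/12) = 5129/864, f(1/3) = 74/27, f(1.25) = 2.90625, f(13/6) = 1693/108, f(37/12) = 43453/864.
Sum = Δs · [f(-1.5) + f(-7/12) + f(1/3) + ...].
Sum ≈ 74.069.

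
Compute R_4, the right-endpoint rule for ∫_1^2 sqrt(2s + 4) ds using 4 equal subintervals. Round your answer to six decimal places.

2.690575

Δs = (2 − 1)/4 = 0.25.
Right endpoints: 1.25, 1.5, 1.75, 2.
f(1.25) ≈ 2.549510, f(1.5) ≈ 2.645751, f(1.75) ≈ 2.738613, f(2) ≈ 2.828427.
Sum = Δs · [f(1.25) + f(1.5) + f(1.75) + f(2)].
Sum ≈ 2.690575.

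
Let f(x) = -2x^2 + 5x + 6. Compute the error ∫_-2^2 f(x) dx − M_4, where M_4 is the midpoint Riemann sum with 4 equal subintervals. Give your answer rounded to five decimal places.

-0.66667

Exact integral: ∫_-2^2 f(x) dx ≈ 13.3333333.
M_4 = 14.
Error ≈ 13.3333333 − 14 ≈ -0.66667.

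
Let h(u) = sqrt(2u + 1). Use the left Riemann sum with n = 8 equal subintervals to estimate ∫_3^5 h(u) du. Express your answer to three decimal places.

Δu = (5 − 3)/8 = 0.25.
Left endpoints: 3, 3.25, 3.5, 3.75, 4, 4.25, 4.5, 4.75.
h(3) ≈ 2.646, h(3.25) ≈ 2.739, h(3.5) ≈ 2.828, h(3.75) ≈ 2.915, h(4) ≈ 3.000, h(4.25) ≈ 3.082, h(4.5) ≈ 3.162, h(4.75) ≈ 3.240.
Sum = Δu · [h(3) + h(3.25) + h(3.5) + ...].
Sum ≈ 5.903.

5.903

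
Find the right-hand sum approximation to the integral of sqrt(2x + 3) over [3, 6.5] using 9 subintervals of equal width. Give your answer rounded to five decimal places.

Δx = (6.5 − 3)/9 = 7/18.
Right endpoints: 61/18, 34/9, 25/6, 41/9, 89/18, 16/3, 103/18, 55/9, 6.5.
f(61/18) ≈ 3.12694, f(34/9) ≈ 3.24893, f(25/6) ≈ 3.36650, f(41/9) ≈ 3.48010, f(89/18) ≈ 3.59011, f(16/3) ≈ 3.69685, f(103/18) ≈ 3.80058, f(55/9) ≈ 3.90157, f(6.5) ≈ 4.00000.
Sum = Δx · [f(61/18) + f(34/9) + f(25/6) + ...].
Sum ≈ 12.52673.

12.52673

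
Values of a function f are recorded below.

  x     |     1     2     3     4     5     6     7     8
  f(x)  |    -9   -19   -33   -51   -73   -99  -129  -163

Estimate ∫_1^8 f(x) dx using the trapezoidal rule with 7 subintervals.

Δx = 1.
T_7 = (1/2)·[(-9) + 2·(-19) + 2·(-33) + 2·(-51) + 2·(-73) + 2·(-99) + 2·(-129) + (-163)] = -490.

-490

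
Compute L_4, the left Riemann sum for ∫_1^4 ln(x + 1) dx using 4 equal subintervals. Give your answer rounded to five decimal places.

Δx = (4 − 1)/4 = 0.75.
Left endpoints: 1, 1.75, 2.5, 3.25.
f(1) ≈ 0.69315, f(1.75) ≈ 1.01160, f(2.5) ≈ 1.25276, f(3.25) ≈ 1.44692.
Sum = Δx · [f(1) + f(1.75) + f(2.5) + f(3.25)].
Sum ≈ 3.30332.

3.30332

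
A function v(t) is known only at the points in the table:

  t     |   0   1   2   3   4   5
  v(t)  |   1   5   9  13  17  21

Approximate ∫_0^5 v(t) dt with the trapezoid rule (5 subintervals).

55

Δt = 1.
T_5 = (1/2)·[1 + 2·5 + 2·9 + 2·13 + 2·17 + 21] = 55.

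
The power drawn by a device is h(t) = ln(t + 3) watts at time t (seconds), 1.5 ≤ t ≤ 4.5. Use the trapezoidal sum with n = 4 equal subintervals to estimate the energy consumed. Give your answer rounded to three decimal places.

5.339

Δt = (4.5 − 1.5)/4 = 0.75.
h(1.5) ≈ 1.504, h(2.25) ≈ 1.658, h(3) ≈ 1.792, h(3.75) ≈ 1.910, h(4.5) ≈ 2.015.
T_4 = (Δt/2)·[h(t_0) + 2h(t_1) + 2h(t_2) + 2h(t_3) + h(t_4)].
Sum ≈ 5.339.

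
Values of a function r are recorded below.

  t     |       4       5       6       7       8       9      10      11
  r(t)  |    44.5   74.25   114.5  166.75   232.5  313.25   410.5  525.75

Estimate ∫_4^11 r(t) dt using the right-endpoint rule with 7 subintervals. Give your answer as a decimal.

Δt = 1.
Sum = 1·[74.25 + 114.5 + 166.75 + 232.5 + 313.25 + 410.5 + 525.75] = 1837.5.

1837.5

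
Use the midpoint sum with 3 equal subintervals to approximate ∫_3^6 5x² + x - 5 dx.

312.25

Δx = (6 − 3)/3 = 1.
Midpoints: 3.5, 4.5, 5.5.
f(3.5) = 59.75, f(4.5) = 100.75, f(5.5) = 151.75.
Sum = Δx · [f(3.5) + f(4.5) + f(5.5)].
Sum = 312.25.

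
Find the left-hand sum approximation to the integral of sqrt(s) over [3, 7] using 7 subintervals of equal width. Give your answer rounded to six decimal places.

Δs = (7 − 3)/7 = 4/7.
Left endpoints: 3, 25/7, 29/7, 33/7, 37/7, 41/7, 45/7.
f(3) ≈ 1.732051, f(25/7) ≈ 1.889822, f(29/7) ≈ 2.035401, f(33/7) ≈ 2.171241, f(37/7) ≈ 2.299068, f(41/7) ≈ 2.420153, f(45/7) ≈ 2.535463.
Sum = Δs · [f(3) + f(25/7) + f(29/7) + ...].
Sum ≈ 8.618971.

8.618971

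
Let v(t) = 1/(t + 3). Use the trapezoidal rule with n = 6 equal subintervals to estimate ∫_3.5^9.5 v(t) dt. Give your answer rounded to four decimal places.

Δt = (9.5 − 3.5)/6 = 1.
v(3.5) = 2/13, v(4.5) = 2/15, v(5.5) = 2/17, v(6.5) = 2/19, v(7.5) = 2/21, v(8.5) = 2/23, v(9.5) = 0.08.
T_6 = (Δt/2)·[v(t_0) + 2v(t_1) + ... + 2v(t_{5}) + v(t_6)].
Sum ≈ 0.6554.

0.6554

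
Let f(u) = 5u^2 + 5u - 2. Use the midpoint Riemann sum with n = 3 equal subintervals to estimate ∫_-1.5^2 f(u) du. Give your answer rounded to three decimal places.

Δu = (2 − (-1.5))/3 = 7/6.
Midpoints: -11/12, 0.25, 17/12.
f(-11/12) = -343/144, f(0.25) = -0.4375, f(17/12) = 2177/144.
Sum = Δu · [f(-11/12) + f(0.25) + f(17/12)].
Sum ≈ 14.348.

14.348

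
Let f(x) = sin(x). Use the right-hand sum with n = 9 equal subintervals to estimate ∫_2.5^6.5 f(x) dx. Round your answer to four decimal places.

-1.8336

Δx = (6.5 − 2.5)/9 = 4/9.
Right endpoints: 53/18, 61/18, 23/6, 77/18, 85/18, 31/6, 101/18, 109/18, 6.5.
f(53/18) ≈ 0.1959, f(61/18) ≈ -0.2448, f(23/6) ≈ -0.6379, f(77/18) ≈ -0.9070, f(85/18) ≈ -1.0000, f(31/6) ≈ -0.8986, f(101/18) ≈ -0.6226, f(109/18) ≈ -0.2257, f(6.5) ≈ 0.2151.
Sum = Δx · [f(53/18) + f(61/18) + f(23/6) + ...].
Sum ≈ -1.8336.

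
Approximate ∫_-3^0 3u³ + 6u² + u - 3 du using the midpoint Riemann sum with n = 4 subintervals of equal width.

-19.1953125

Δu = (0 − (-3))/4 = 0.75.
Midpoints: -2.625, -1.875, -1.125, -0.375.
f(-2.625) = -9495/512, f(-1.875) = -1821/512, f(-1.125) = -411/512, f(-0.375) = -1377/512.
Sum = Δu · [f(-2.625) + f(-1.875) + f(-1.125) + f(-0.375)].
Sum = -19.1953125.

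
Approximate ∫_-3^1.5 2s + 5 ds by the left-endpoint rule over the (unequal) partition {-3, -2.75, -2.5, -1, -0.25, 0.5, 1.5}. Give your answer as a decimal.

Subinterval widths: 0.25, 0.25, 1.5, 0.75, 0.75, 1.
Left endpoints: -3, -2.75, -2.5, -1, -0.25, 0.5.
f(-3) = -1, f(-2.75) = -0.5, f(-2.5) = 0, f(-1) = 3, f(-0.25) = 4.5, f(0.5) = 6.
Sum = Σ Δs_i · f(s_i).
Sum = 11.25.

11.25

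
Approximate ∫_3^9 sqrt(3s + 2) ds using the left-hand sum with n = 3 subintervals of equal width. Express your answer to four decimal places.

Δs = (9 − 3)/3 = 2.
Left endpoints: 3, 5, 7.
f(3) ≈ 3.3166, f(5) ≈ 4.1231, f(7) ≈ 4.7958.
Sum = Δs · [f(3) + f(5) + f(7)].
Sum ≈ 24.4711.

24.4711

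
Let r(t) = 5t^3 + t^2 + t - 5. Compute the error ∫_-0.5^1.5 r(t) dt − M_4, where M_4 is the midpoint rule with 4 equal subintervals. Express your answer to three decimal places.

Exact integral: ∫_-0.5^1.5 r(t) dt ≈ -1.58333.
M_4 = -1.9375.
Error ≈ -1.58333 − (-1.9375) ≈ 0.354.

0.354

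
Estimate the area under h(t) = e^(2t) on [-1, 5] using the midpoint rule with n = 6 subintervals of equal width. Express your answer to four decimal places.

9371.3019

Δt = (5 − (-1))/6 = 1.
Midpoints: -0.5, 0.5, 1.5, 2.5, 3.5, 4.5.
h(-0.5) ≈ 0.3679, h(0.5) ≈ 2.7183, h(1.5) ≈ 20.0855, h(2.5) ≈ 148.4132, h(3.5) ≈ 1096.6332, h(4.5) ≈ 8103.0839.
Sum = Δt · [h(-0.5) + h(0.5) + h(1.5) + ...].
Sum ≈ 9371.3019.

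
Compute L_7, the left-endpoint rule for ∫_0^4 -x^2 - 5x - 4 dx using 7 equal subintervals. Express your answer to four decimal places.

Δx = (4 − 0)/7 = 4/7.
Left endpoints: 0, 4/7, 8/7, 12/7, 16/7, 20/7, 24/7.
f(0) = -4, f(4/7) = -352/49, f(8/7) = -540/49, f(12/7) = -760/49, f(16/7) = -1012/49, f(20/7) = -1296/49, f(24/7) = -1612/49.
Sum = Δx · [f(0) + f(4/7) + f(8/7) + ...].
Sum ≈ -67.2653.

-67.2653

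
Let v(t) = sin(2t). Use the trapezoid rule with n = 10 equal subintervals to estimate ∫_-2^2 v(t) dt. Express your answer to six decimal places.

Δt = (2 − (-2))/10 = 0.4.
v(-2) ≈ 0.756802, v(-1.6) ≈ 0.058374, v(-1.2) ≈ -0.675463, v(-0.8) ≈ -0.999574, v(-0.4) ≈ -0.717356, v(0) ≈ 0.000000, v(0.4) ≈ 0.717356, v(0.8) ≈ 0.999574, v(1.2) ≈ 0.675463, v(1.6) ≈ -0.058374, v(2) ≈ -0.756802.
T_10 = (Δt/2)·[v(t_0) + 2v(t_1) + ... + 2v(t_{9}) + v(t_10)].
Sum ≈ 0.000000.

0.000000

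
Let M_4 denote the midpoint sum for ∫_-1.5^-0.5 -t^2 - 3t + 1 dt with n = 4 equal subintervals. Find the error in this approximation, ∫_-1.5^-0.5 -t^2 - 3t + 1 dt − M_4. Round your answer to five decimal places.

-0.00521

Exact integral: ∫_-1.5^-0.5 f(t) dt ≈ 2.9166667.
M_4 = 2.921875.
Error ≈ 2.9166667 − 2.921875 ≈ -0.00521.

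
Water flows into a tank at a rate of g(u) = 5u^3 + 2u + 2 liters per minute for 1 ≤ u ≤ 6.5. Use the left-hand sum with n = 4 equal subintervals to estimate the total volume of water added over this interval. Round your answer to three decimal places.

1431.665

Δu = (6.5 − 1)/4 = 1.375.
Left endpoints: 1, 2.375, 3.75, 5.125.
g(1) = 9, g(2.375) = 37751/512, g(3.75) = 273.171875, g(5.125) = 350877/512.
Sum = Δu · [g(1) + g(2.375) + g(3.75) + g(5.125)].
Sum ≈ 1431.665.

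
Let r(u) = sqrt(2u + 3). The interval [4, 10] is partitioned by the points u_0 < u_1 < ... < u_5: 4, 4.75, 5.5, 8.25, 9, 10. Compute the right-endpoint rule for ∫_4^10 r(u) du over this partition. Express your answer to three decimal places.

25.834

Subinterval widths: 0.75, 0.75, 2.75, 0.75, 1.
Right endpoints: 4.75, 5.5, 8.25, 9, 10.
r(4.75) ≈ 3.536, r(5.5) ≈ 3.742, r(8.25) ≈ 4.416, r(9) ≈ 4.583, r(10) ≈ 4.796.
Sum = Σ Δu_i · r(u_i).
Sum ≈ 25.834.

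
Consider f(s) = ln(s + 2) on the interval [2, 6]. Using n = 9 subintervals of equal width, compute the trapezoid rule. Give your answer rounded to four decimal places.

7.0883

Δs = (6 − 2)/9 = 4/9.
f(2) ≈ 1.3863, f(22/9) ≈ 1.4917, f(26/9) ≈ 1.5870, f(10/3) ≈ 1.6740, f(34/9) ≈ 1.7540, f(38/9) ≈ 1.8281, f(14/3) ≈ 1.8971, f(46/9) ≈ 1.9617, f(50/9) ≈ 2.0223, f(6) ≈ 2.0794.
T_9 = (Δs/2)·[f(s_0) + 2f(s_1) + ... + 2f(s_{8}) + f(s_9)].
Sum ≈ 7.0883.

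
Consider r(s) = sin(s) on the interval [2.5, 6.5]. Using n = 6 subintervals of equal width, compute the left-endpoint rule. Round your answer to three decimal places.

Δs = (6.5 − 2.5)/6 = 2/3.
Left endpoints: 2.5, 19/6, 23/6, 4.5, 31/6, 35/6.
r(2.5) ≈ 0.598, r(19/6) ≈ -0.025, r(23/6) ≈ -0.638, r(4.5) ≈ -0.978, r(31/6) ≈ -0.899, r(35/6) ≈ -0.435.
Sum = Δs · [r(2.5) + r(19/6) + r(23/6) + ...].
Sum ≈ -1.584.

-1.584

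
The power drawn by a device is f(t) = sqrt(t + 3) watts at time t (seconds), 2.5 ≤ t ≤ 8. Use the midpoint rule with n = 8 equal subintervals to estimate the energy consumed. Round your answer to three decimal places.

15.724

Δt = (8 − 2.5)/8 = 0.6875.
Midpoints: 2.84375, 3.53125, 4.21875, 4.90625, 5.59375, 6.28125, 6.96875, 7.65625.
f(2.84375) ≈ 2.417, f(3.53125) ≈ 2.556, f(4.21875) ≈ 2.687, f(4.90625) ≈ 2.812, f(5.59375) ≈ 2.932, f(6.28125) ≈ 3.047, f(6.96875) ≈ 3.157, f(7.65625) ≈ 3.264.
Sum = Δt · [f(2.84375) + f(3.53125) + f(4.21875) + ...].
Sum ≈ 15.724.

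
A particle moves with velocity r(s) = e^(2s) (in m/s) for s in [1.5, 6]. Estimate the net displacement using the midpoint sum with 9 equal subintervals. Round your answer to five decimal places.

78073.38896

Δs = (6 − 1.5)/9 = 0.5.
Midpoints: 1.75, 2.25, 2.75, 3.25, 3.75, 4.25, 4.75, 5.25, 5.75.
r(1.75) ≈ 33.11545, r(2.25) ≈ 90.01713, r(2.75) ≈ 244.69193, r(3.25) ≈ 665.14163, r(3.75) ≈ 1808.04241, r(4.25) ≈ 4914.76884, r(4.75) ≈ 13359.72683, r(5.25) ≈ 36315.50267, r(5.75) ≈ 98715.77101.
Sum = Δs · [r(1.75) + r(2.25) + r(2.75) + ...].
Sum ≈ 78073.38896.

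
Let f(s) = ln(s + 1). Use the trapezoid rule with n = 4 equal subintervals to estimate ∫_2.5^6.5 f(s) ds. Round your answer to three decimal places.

Δs = (6.5 − 2.5)/4 = 1.
f(2.5) ≈ 1.253, f(3.5) ≈ 1.504, f(4.5) ≈ 1.705, f(5.5) ≈ 1.872, f(6.5) ≈ 2.015.
T_4 = (Δs/2)·[f(s_0) + 2f(s_1) + 2f(s_2) + 2f(s_3) + f(s_4)].
Sum ≈ 6.714.

6.714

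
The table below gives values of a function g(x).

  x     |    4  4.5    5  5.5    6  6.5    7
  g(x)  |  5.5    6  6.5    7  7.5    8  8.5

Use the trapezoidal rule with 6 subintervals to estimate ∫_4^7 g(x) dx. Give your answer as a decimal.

21

Δx = 0.5.
T_6 = (0.5/2)·[5.5 + 2·6 + 2·6.5 + 2·7 + 2·7.5 + 2·8 + 8.5] = 21.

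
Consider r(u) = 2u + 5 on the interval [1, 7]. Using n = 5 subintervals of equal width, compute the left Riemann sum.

Δu = (7 − 1)/5 = 1.2.
Left endpoints: 1, 2.2, 3.4, 4.6, 5.8.
r(1) = 7, r(2.2) = 9.4, r(3.4) = 11.8, r(4.6) = 14.2, r(5.8) = 16.6.
Sum = Δu · [r(1) + r(2.2) + r(3.4) + r(4.6) + r(5.8)].
Sum = 70.8.

70.8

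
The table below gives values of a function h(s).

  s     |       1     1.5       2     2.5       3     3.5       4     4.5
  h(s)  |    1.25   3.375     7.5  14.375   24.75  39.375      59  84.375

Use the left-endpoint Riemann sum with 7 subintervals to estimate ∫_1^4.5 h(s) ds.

74.8125

Δs = 0.5.
Sum = 0.5·[1.25 + 3.375 + 7.5 + 14.375 + 24.75 + 39.375 + 59] = 74.8125.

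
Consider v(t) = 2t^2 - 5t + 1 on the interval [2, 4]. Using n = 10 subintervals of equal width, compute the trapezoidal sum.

Δt = (4 − 2)/10 = 0.2.
v(2) = -1, v(2.2) = -0.32, v(2.4) = 0.52, v(2.6) = 1.52, v(2.8) = 2.68, v(3) = 4, v(3.2) = 5.48, v(3.4) = 7.12, v(3.6) = 8.92, v(3.8) = 10.88, v(4) = 13.
T_10 = (Δt/2)·[v(t_0) + 2v(t_1) + ... + 2v(t_{9}) + v(t_10)].
Sum = 9.36.

9.36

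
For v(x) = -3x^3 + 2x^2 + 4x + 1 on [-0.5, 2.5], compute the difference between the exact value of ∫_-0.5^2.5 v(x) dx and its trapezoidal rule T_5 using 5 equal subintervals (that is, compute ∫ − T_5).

1.26

Exact integral: ∫_-0.5^2.5 v(x) dx = -3.75.
T_5 = -5.01.
Error = -3.75 − (-5.01) = 1.26.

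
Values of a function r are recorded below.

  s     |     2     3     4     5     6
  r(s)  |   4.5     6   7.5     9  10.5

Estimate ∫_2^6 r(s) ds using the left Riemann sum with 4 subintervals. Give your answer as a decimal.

Δs = 1.
Sum = 1·[4.5 + 6 + 7.5 + 9] = 27.

27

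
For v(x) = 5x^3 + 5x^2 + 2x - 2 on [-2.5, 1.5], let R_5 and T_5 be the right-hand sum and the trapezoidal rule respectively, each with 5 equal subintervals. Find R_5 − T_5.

R_5 = 9.3.
T_5 = -23.9.
R_5 − T_5 = 33.2.

33.2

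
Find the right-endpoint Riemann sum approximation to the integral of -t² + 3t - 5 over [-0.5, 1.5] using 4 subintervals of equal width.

Δt = (1.5 − (-0.5))/4 = 0.5.
Right endpoints: 0, 0.5, 1, 1.5.
f(0) = -5, f(0.5) = -3.75, f(1) = -3, f(1.5) = -2.75.
Sum = Δt · [f(0) + f(0.5) + f(1) + f(1.5)].
Sum = -7.25.

-7.25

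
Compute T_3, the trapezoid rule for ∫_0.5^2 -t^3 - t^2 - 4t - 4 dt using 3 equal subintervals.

Δt = (2 − 0.5)/3 = 0.5.
f(0.5) = -6.375, f(1) = -10, f(1.5) = -15.625, f(2) = -24.
T_3 = (Δt/2)·[f(t_0) + 2f(t_1) + 2f(t_2) + f(t_3)].
Sum = -20.40625.

-20.40625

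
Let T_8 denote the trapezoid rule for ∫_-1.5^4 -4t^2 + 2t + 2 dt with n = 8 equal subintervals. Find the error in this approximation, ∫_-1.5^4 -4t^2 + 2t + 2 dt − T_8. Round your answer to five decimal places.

Exact integral: ∫_-1.5^4 f(t) dt ≈ -65.0833333.
T_8 = -66.81640625.
Error ≈ -65.0833333 − (-66.81640625) ≈ 1.73307.

1.73307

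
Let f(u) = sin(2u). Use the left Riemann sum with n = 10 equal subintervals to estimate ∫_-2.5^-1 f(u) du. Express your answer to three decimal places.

Δu = (-1 − (-2.5))/10 = 0.15.
Left endpoints: -2.5, -2.35, -2.2, -2.05, -1.9, -1.75, -1.6, -1.45, -1.3, -1.15.
f(-2.5) ≈ 0.959, f(-2.35) ≈ 1.000, f(-2.2) ≈ 0.952, f(-2.05) ≈ 0.818, f(-1.9) ≈ 0.612, f(-1.75) ≈ 0.351, f(-1.6) ≈ 0.058, f(-1.45) ≈ -0.239, f(-1.3) ≈ -0.516, f(-1.15) ≈ -0.746.
Sum = Δu · [f(-2.5) + f(-2.35) + f(-2.2) + ...].
Sum ≈ 0.487.

0.487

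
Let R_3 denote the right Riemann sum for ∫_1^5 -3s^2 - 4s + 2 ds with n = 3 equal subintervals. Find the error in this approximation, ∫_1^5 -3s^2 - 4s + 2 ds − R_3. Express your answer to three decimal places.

Exact integral: ∫_1^5 f(s) ds = -164.
R_3 ≈ -226.22222.
Error ≈ -164 − (-226.22222) ≈ 62.222.

62.222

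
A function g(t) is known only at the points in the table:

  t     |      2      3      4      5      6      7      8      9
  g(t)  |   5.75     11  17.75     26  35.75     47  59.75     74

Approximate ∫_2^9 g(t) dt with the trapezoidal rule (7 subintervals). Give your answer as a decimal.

Δt = 1.
T_7 = (1/2)·[5.75 + 2·11 + 2·17.75 + 2·26 + 2·35.75 + 2·47 + 2·59.75 + 74] = 237.125.

237.125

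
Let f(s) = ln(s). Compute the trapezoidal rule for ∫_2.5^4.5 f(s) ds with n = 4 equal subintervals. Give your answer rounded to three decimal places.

Δs = (4.5 − 2.5)/4 = 0.5.
f(2.5) ≈ 0.916, f(3) ≈ 1.099, f(3.5) ≈ 1.253, f(4) ≈ 1.386, f(4.5) ≈ 1.504.
T_4 = (Δs/2)·[f(s_0) + 2f(s_1) + 2f(s_2) + 2f(s_3) + f(s_4)].
Sum ≈ 2.474.

2.474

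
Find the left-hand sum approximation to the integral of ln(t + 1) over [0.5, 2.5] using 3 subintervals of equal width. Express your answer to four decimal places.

Δt = (2.5 − 0.5)/3 = 2/3.
Left endpoints: 0.5, 7/6, 11/6.
f(0.5) ≈ 0.4055, f(7/6) ≈ 0.7732, f(11/6) ≈ 1.0415.
Sum = Δt · [f(0.5) + f(7/6) + f(11/6)].
Sum ≈ 1.4801.

1.4801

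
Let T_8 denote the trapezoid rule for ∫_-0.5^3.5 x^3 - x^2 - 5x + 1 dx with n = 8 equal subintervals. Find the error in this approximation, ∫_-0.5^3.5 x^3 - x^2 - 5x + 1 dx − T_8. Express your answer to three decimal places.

Exact integral: ∫_-0.5^3.5 f(x) dx ≈ -2.83333.
T_8 = -2.25.
Error ≈ -2.83333 − (-2.25) ≈ -0.583.

-0.583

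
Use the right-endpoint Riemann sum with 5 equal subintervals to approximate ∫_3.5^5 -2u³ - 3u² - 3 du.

Δu = (5 − 3.5)/5 = 0.3.
Right endpoints: 3.8, 4.1, 4.4, 4.7, 5.
f(3.8) = -156.064, f(4.1) = -191.272, f(4.4) = -231.448, f(4.7) = -276.916, f(5) = -328.
Sum = Δu · [f(3.8) + f(4.1) + f(4.4) + f(4.7) + f(5)].
Sum = -355.11.

-355.11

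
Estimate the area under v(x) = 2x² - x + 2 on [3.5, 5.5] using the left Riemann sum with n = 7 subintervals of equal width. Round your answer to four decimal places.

72.5306

Δx = (5.5 − 3.5)/7 = 2/7.
Left endpoints: 3.5, 53/14, 57/14, 61/14, 65/14, 69/14, 73/14.
v(3.5) = 23, v(53/14) = 1317/49, v(57/14) = 1523/49, v(61/14) = 1745/49, v(65/14) = 1983/49, v(69/14) = 2237/49, v(73/14) = 2507/49.
Sum = Δx · [v(3.5) + v(53/14) + v(57/14) + ...].
Sum ≈ 72.5306.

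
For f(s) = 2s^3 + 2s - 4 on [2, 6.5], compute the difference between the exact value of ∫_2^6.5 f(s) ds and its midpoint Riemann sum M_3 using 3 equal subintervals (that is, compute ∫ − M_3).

21.515625

Exact integral: ∫_2^6.5 f(s) ds = 904.78125.
M_3 = 883.265625.
Error = 904.78125 − 883.265625 = 21.515625.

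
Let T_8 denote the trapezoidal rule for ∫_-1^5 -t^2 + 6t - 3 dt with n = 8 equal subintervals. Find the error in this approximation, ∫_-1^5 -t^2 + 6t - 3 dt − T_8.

Exact integral: ∫_-1^5 f(t) dt = 12.
T_8 = 11.4375.
Error = 12 − 11.4375 = 0.5625.

0.5625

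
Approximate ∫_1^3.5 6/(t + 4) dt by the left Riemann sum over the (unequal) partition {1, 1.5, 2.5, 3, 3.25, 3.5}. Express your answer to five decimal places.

2.57363

Subinterval widths: 0.5, 1, 0.5, 0.25, 0.25.
Left endpoints: 1, 1.5, 2.5, 3, 3.25.
f(1) = 1.2, f(1.5) = 12/11, f(2.5) = 12/13, f(3) = 6/7, f(3.25) = 24/29.
Sum = Σ Δt_i · f(t_i).
Sum ≈ 2.57363.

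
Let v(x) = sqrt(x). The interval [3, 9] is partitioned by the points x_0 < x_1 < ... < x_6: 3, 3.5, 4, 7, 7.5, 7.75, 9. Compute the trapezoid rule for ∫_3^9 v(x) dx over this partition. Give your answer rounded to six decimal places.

Subinterval widths: 0.5, 0.5, 3, 0.5, 0.25, 1.25.
v(3) ≈ 1.732051, v(3.5) ≈ 1.870829, v(4) ≈ 2.000000, v(7) ≈ 2.645751, v(7.5) ≈ 2.738613, v(7.75) ≈ 2.783882, v(9) ≈ 3.000000.
On each subinterval the trapezoid contributes (Δx_i/2)·[v(x_{i-1}) + v(x_i)].
Sum ≈ 14.488383.

14.488383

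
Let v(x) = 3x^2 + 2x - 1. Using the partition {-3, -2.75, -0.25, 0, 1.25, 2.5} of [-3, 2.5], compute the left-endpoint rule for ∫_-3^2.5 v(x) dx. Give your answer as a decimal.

Subinterval widths: 0.25, 2.5, 0.25, 1.25, 1.25.
Left endpoints: -3, -2.75, -0.25, 0, 1.25.
v(-3) = 20, v(-2.75) = 16.1875, v(-0.25) = -1.3125, v(0) = -1, v(1.25) = 6.1875.
Sum = Σ Δx_i · v(x_i).
Sum = 51.625.

51.625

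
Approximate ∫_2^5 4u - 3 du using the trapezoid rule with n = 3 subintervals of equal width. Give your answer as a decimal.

33

Δu = (5 − 2)/3 = 1.
f(2) = 5, f(3) = 9, f(4) = 13, f(5) = 17.
T_3 = (Δu/2)·[f(u_0) + 2f(u_1) + 2f(u_2) + f(u_3)].
Sum = 33.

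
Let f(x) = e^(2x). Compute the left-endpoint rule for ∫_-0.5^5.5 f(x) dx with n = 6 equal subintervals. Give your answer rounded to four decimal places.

Δx = (5.5 − (-0.5))/6 = 1.
Left endpoints: -0.5, 0.5, 1.5, 2.5, 3.5, 4.5.
f(-0.5) ≈ 0.3679, f(0.5) ≈ 2.7183, f(1.5) ≈ 20.0855, f(2.5) ≈ 148.4132, f(3.5) ≈ 1096.6332, f(4.5) ≈ 8103.0839.
Sum = Δx · [f(-0.5) + f(0.5) + f(1.5) + ...].
Sum ≈ 9371.3019.

9371.3019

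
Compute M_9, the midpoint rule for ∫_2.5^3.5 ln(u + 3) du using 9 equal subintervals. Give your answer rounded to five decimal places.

1.79061

Δu = (3.5 − 2.5)/9 = 1/9.
Midpoints: 23/9, 8/3, 25/9, 26/9, 3, 28/9, 29/9, 10/3, 31/9.
f(23/9) ≈ 1.71480, f(8/3) ≈ 1.73460, f(25/9) ≈ 1.75402, f(26/9) ≈ 1.77307, f(3) ≈ 1.79176, f(28/9) ≈ 1.81011, f(29/9) ≈ 1.82813, f(10/3) ≈ 1.84583, f(31/9) ≈ 1.86322.
Sum = Δu · [f(23/9) + f(8/3) + f(25/9) + ...].
Sum ≈ 1.79061.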